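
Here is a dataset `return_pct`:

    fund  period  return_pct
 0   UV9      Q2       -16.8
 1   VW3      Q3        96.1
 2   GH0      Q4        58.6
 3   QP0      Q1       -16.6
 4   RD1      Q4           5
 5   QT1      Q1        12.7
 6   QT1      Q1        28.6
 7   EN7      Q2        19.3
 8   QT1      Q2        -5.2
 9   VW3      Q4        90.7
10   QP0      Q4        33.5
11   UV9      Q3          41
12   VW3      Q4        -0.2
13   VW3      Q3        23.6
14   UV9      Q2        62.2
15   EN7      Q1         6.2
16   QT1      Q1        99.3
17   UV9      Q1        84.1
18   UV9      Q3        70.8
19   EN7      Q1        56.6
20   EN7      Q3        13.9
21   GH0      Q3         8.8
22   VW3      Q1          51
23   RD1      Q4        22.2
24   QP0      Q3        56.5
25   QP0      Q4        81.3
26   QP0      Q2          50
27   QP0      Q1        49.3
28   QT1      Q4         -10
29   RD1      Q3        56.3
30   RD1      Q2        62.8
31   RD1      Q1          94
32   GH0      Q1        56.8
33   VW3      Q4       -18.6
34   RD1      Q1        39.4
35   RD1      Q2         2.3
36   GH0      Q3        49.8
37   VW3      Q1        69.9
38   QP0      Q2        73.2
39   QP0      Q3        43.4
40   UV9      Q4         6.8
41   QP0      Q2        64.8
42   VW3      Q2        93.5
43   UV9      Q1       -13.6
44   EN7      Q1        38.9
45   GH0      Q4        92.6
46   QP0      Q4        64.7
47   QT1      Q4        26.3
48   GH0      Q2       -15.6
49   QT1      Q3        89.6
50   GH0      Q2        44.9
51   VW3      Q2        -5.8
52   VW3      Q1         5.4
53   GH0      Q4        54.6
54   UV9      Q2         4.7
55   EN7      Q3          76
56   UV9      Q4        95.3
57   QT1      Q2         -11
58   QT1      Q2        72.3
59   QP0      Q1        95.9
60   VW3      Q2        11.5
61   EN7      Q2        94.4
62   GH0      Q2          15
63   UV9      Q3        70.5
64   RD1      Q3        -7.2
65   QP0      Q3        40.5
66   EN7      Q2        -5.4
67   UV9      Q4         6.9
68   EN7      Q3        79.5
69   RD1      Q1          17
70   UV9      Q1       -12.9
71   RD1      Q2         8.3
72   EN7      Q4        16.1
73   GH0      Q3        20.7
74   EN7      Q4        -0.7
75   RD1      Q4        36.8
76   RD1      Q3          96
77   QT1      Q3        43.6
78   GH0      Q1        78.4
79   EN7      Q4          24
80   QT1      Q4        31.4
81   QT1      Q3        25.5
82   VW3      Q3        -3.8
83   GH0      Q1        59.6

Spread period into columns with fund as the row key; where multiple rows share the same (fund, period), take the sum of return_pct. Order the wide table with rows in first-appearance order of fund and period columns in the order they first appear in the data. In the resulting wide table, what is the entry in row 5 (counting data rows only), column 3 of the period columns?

64

With rows in first-appearance order of fund, row 5 is fund=RD1. period columns in first-appearance order: Q2, Q3, Q4, Q1; column 3 is Q4.
Long rows with fund=RD1, period=Q4: 5 + 22.2 + 36.8 = 64.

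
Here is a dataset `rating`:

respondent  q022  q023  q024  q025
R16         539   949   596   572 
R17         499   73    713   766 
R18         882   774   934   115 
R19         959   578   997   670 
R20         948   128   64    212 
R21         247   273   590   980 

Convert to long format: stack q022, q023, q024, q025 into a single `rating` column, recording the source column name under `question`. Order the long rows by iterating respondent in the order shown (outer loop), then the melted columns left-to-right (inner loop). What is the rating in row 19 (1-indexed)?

24 rows total (6 × 4). Row 19: index ⌊(19-1)/4⌋ = 4 into respondent → R20; (19-1) mod 4 = 2 into the melted columns → q024.
So row 19 is (R20, q024, 64); rating = 64.

64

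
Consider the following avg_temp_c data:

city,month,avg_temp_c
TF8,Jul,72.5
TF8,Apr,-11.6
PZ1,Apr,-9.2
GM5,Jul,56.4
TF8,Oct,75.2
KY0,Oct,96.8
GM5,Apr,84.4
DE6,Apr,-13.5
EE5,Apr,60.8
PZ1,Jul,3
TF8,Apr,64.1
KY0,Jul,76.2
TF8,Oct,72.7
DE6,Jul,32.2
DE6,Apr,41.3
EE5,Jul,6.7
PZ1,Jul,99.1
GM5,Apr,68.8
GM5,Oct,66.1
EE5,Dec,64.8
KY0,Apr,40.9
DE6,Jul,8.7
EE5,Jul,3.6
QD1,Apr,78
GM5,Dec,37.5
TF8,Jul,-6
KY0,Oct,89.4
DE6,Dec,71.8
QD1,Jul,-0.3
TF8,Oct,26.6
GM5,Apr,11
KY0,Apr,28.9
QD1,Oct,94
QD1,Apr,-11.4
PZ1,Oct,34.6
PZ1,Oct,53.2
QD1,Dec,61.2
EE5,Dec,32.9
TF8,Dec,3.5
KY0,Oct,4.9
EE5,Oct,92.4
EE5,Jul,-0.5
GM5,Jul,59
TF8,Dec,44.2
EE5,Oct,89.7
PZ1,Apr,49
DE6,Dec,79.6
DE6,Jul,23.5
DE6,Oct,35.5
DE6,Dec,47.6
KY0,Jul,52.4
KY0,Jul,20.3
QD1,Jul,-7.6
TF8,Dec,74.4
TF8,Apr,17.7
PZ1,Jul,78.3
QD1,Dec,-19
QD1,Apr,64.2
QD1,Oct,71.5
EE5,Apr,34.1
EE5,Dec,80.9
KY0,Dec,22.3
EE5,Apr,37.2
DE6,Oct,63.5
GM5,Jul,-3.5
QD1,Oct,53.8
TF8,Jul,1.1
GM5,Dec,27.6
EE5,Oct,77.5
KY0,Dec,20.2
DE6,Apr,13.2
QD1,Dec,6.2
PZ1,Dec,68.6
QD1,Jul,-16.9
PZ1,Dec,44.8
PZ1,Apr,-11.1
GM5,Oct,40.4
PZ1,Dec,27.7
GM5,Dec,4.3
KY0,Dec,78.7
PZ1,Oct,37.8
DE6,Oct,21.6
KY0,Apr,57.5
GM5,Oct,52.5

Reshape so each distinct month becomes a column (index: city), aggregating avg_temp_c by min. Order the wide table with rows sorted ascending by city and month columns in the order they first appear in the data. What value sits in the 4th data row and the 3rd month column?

With rows sorted ascending by city, row 4 is city=KY0. month columns in first-appearance order: Jul, Apr, Oct, Dec; column 3 is Oct.
Long rows with city=KY0, month=Oct: min(96.8, 89.4, 4.9) = 4.9.

4.9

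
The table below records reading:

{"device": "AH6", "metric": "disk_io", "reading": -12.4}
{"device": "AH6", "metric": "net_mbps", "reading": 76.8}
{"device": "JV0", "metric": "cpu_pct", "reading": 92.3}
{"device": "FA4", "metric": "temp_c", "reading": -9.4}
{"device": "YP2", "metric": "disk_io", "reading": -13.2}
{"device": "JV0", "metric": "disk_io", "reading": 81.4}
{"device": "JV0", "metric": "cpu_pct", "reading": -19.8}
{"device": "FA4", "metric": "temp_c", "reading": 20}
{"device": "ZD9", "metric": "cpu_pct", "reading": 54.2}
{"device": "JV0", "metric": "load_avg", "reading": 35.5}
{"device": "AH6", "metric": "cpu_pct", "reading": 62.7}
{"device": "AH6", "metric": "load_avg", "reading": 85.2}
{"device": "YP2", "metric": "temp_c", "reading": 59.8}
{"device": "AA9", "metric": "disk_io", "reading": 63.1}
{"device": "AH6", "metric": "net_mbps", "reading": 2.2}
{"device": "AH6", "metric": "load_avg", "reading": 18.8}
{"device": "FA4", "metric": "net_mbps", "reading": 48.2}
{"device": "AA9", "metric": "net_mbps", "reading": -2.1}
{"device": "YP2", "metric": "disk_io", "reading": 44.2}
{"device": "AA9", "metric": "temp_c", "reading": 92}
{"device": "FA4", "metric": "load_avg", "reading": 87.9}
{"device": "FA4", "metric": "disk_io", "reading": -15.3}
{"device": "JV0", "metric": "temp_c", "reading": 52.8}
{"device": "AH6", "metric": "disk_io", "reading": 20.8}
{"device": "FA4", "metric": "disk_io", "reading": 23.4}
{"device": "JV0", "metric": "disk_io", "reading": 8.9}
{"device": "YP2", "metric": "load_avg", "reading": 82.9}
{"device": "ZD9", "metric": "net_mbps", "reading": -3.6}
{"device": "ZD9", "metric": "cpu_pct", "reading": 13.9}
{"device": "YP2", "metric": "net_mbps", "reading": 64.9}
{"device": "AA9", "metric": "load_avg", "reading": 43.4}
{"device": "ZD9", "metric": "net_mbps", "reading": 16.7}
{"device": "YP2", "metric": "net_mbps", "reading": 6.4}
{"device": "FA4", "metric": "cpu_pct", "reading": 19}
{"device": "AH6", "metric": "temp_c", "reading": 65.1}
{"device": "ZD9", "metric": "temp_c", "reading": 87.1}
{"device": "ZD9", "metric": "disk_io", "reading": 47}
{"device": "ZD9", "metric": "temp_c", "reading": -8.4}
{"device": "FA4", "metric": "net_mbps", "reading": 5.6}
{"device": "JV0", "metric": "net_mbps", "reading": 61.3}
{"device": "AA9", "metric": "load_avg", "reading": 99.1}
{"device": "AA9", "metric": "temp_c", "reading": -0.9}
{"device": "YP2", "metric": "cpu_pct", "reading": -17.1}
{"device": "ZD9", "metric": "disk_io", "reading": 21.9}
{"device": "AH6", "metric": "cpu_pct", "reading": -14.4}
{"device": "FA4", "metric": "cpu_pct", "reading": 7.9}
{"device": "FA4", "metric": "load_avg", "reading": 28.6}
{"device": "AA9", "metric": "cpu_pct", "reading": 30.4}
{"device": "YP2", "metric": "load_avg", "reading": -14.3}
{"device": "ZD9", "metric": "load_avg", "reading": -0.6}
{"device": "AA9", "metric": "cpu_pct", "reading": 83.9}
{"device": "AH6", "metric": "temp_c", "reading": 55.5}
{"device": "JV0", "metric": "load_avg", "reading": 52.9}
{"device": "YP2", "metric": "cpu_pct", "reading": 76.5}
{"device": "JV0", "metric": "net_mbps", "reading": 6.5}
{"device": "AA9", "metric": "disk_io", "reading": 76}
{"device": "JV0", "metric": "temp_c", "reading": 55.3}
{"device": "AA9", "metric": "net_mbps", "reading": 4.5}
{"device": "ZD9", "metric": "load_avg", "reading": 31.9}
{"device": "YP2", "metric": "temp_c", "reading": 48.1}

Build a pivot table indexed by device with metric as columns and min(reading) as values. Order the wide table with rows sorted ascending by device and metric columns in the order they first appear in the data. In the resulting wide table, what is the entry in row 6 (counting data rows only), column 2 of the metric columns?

-3.6

With rows sorted ascending by device, row 6 is device=ZD9. metric columns in first-appearance order: disk_io, net_mbps, cpu_pct, temp_c, load_avg; column 2 is net_mbps.
Long rows with device=ZD9, metric=net_mbps: min(-3.6, 16.7) = -3.6.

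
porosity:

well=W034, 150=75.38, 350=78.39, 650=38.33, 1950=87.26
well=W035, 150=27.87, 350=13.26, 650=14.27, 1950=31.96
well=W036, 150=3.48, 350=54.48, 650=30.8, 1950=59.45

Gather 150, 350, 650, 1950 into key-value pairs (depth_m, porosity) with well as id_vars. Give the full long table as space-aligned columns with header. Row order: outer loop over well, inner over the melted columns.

Each (well, column) pair becomes one row: 3 × 4 = 12 rows.
For example, (W034, 150) → porosity=75.38.

well  depth_m  porosity
W034  150      75.38   
W034  350      78.39   
W034  650      38.33   
W034  1950     87.26   
W035  150      27.87   
W035  350      13.26   
W035  650      14.27   
W035  1950     31.96   
W036  150      3.48    
W036  350      54.48   
W036  650      30.8    
W036  1950     59.45   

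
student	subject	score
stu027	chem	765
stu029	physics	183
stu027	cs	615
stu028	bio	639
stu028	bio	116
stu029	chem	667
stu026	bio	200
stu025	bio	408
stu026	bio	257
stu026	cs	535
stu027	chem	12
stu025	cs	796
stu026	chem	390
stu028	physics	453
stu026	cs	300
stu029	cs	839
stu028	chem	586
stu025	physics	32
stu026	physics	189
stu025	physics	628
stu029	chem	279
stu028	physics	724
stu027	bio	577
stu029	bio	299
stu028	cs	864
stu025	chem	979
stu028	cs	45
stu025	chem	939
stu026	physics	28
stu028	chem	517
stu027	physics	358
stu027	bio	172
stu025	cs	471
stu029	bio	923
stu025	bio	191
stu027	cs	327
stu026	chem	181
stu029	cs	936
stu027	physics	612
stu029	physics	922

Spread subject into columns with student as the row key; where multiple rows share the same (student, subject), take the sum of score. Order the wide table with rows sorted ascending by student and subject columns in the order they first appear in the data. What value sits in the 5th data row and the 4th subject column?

1222

With rows sorted ascending by student, row 5 is student=stu029. subject columns in first-appearance order: chem, physics, cs, bio; column 4 is bio.
Long rows with student=stu029, subject=bio: 299 + 923 = 1222.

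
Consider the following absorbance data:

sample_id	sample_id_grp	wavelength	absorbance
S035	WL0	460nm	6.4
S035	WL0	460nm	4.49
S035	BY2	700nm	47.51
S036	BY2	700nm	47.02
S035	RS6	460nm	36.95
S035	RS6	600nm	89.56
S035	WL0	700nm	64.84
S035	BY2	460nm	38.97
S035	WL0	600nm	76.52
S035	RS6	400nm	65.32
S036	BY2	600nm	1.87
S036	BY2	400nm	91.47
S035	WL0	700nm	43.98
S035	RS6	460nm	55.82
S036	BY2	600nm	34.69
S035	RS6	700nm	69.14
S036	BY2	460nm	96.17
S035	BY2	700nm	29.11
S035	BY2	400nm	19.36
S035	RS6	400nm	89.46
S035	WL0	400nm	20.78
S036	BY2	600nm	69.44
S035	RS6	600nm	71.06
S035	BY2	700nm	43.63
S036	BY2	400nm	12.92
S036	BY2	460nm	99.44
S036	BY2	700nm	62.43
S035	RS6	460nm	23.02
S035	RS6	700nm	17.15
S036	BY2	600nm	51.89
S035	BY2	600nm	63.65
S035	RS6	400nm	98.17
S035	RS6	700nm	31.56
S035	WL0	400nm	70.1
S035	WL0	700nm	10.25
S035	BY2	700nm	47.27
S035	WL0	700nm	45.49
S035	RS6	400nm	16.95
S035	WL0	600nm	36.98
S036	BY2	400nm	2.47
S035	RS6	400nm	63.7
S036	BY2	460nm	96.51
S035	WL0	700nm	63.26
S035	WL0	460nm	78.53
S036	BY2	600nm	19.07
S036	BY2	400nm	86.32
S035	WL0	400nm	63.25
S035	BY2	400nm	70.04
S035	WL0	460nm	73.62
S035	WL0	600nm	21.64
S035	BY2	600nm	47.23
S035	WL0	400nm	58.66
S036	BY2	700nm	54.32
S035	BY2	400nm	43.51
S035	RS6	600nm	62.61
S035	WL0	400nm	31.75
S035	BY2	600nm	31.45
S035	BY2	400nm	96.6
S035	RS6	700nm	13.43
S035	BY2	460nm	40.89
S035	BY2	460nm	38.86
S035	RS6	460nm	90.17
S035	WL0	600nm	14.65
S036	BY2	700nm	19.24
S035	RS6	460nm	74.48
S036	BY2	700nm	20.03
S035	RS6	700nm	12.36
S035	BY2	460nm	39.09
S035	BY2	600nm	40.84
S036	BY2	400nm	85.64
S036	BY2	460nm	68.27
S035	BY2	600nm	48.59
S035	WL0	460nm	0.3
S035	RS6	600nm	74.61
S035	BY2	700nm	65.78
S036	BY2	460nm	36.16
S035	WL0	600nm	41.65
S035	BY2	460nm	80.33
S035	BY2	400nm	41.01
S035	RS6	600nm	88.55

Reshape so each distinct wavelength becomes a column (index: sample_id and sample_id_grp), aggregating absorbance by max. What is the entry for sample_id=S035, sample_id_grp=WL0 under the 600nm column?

76.52

Rows with sample_id=S035, sample_id_grp=WL0 and wavelength=600nm: absorbance values are 76.52, 36.98, 21.64, 14.65, 41.65.
max(76.52, 36.98, 21.64, 14.65, 41.65) = 76.52.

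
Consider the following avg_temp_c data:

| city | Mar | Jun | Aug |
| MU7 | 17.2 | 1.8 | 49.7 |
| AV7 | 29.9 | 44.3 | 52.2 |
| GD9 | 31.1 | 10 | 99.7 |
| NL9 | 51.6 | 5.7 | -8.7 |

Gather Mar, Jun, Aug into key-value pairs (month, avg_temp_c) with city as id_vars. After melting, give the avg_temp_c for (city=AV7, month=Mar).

Unpivoting turns each (city, wide-column) pair into one long row.
The wide cell at row AV7, column Mar holds 29.9, so the long row (AV7, Mar) has avg_temp_c=29.9.

29.9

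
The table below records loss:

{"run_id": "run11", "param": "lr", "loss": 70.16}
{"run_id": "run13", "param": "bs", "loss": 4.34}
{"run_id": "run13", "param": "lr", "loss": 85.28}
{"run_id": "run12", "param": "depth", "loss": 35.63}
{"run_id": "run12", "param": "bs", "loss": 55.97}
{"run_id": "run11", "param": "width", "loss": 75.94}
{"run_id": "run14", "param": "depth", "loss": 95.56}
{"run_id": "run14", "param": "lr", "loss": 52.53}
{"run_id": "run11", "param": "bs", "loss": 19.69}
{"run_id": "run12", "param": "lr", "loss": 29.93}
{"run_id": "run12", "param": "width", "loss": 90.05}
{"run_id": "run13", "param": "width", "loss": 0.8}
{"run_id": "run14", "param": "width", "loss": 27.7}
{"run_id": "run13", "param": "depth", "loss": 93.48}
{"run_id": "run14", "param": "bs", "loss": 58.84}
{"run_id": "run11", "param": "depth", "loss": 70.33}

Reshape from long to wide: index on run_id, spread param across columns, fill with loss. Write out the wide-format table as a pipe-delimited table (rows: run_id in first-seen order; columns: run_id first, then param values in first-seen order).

Columns: run_id plus the 4 distinct param values (lr, bs, depth, width).
For example, row run11 column lr takes loss=70.16 from the long row (run11, lr).

| run_id | lr | bs | depth | width |
| run11 | 70.16 | 19.69 | 70.33 | 75.94 |
| run13 | 85.28 | 4.34 | 93.48 | 0.8 |
| run12 | 29.93 | 55.97 | 35.63 | 90.05 |
| run14 | 52.53 | 58.84 | 95.56 | 27.7 |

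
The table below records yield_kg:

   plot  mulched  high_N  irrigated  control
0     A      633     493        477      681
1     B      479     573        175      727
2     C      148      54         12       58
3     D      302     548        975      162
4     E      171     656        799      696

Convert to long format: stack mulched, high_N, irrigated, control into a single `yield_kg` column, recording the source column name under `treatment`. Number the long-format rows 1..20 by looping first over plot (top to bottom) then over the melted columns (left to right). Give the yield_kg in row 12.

58

20 rows total (5 × 4). Row 12: index ⌊(12-1)/4⌋ = 2 into plot → C; (12-1) mod 4 = 3 into the melted columns → control.
So row 12 is (C, control, 58); yield_kg = 58.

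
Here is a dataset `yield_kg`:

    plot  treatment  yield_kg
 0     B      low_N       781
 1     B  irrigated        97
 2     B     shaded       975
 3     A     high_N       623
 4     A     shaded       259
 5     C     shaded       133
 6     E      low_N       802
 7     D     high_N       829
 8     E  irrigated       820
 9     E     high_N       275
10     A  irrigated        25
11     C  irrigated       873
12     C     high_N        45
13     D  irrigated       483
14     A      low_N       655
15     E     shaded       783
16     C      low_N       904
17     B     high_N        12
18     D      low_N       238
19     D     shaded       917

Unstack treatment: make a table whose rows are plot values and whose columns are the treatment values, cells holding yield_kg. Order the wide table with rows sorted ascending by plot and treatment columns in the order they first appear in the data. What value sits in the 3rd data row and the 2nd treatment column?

873

With rows sorted ascending by plot, row 3 is plot=C. treatment columns in first-appearance order: low_N, irrigated, shaded, high_N; column 2 is irrigated.
Long rows with plot=C, treatment=irrigated: yield_kg = 873.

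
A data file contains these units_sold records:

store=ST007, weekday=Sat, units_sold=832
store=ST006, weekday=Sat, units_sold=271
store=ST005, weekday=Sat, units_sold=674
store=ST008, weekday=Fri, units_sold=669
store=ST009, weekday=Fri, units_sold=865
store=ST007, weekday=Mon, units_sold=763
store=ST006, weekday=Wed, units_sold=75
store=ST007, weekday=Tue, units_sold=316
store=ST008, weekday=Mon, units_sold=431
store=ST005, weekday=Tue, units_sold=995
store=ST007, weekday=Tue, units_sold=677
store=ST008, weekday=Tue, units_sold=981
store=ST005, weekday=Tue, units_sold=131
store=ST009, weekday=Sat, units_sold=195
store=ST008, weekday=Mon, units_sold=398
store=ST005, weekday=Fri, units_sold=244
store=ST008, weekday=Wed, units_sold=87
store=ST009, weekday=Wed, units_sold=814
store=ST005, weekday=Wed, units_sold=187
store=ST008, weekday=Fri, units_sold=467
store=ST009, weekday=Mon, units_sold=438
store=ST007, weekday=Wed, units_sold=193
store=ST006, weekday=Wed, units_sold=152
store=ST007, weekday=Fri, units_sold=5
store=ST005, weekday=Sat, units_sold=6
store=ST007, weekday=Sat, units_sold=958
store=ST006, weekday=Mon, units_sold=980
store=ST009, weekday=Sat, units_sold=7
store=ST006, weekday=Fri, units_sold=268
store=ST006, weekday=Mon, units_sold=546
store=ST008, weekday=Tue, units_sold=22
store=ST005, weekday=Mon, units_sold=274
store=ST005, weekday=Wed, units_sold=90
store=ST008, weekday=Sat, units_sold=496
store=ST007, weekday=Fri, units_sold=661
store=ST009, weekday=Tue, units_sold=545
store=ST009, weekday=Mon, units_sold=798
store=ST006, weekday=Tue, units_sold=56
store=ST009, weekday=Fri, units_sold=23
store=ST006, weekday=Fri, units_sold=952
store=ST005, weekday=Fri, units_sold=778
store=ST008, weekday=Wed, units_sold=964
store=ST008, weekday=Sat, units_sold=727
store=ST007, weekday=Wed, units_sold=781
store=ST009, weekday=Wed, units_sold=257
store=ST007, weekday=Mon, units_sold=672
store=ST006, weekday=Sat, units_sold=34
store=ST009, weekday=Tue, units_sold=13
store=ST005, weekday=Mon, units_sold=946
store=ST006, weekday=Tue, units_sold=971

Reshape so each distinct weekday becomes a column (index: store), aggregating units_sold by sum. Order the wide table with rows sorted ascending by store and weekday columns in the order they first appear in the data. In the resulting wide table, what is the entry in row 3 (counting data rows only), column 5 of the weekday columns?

With rows sorted ascending by store, row 3 is store=ST007. weekday columns in first-appearance order: Sat, Fri, Mon, Wed, Tue; column 5 is Tue.
Long rows with store=ST007, weekday=Tue: 316 + 677 = 993.

993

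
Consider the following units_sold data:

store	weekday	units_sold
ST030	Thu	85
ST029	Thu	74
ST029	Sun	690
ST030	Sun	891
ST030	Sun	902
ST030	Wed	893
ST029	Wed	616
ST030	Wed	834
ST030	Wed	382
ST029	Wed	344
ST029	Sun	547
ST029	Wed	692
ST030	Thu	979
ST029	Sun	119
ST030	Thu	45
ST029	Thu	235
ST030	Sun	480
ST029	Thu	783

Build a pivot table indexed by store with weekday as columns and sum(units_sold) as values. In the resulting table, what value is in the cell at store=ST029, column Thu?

Rows with store=ST029 and weekday=Thu: units_sold values are 74, 235, 783.
74 + 235 + 783 = 1092.

1092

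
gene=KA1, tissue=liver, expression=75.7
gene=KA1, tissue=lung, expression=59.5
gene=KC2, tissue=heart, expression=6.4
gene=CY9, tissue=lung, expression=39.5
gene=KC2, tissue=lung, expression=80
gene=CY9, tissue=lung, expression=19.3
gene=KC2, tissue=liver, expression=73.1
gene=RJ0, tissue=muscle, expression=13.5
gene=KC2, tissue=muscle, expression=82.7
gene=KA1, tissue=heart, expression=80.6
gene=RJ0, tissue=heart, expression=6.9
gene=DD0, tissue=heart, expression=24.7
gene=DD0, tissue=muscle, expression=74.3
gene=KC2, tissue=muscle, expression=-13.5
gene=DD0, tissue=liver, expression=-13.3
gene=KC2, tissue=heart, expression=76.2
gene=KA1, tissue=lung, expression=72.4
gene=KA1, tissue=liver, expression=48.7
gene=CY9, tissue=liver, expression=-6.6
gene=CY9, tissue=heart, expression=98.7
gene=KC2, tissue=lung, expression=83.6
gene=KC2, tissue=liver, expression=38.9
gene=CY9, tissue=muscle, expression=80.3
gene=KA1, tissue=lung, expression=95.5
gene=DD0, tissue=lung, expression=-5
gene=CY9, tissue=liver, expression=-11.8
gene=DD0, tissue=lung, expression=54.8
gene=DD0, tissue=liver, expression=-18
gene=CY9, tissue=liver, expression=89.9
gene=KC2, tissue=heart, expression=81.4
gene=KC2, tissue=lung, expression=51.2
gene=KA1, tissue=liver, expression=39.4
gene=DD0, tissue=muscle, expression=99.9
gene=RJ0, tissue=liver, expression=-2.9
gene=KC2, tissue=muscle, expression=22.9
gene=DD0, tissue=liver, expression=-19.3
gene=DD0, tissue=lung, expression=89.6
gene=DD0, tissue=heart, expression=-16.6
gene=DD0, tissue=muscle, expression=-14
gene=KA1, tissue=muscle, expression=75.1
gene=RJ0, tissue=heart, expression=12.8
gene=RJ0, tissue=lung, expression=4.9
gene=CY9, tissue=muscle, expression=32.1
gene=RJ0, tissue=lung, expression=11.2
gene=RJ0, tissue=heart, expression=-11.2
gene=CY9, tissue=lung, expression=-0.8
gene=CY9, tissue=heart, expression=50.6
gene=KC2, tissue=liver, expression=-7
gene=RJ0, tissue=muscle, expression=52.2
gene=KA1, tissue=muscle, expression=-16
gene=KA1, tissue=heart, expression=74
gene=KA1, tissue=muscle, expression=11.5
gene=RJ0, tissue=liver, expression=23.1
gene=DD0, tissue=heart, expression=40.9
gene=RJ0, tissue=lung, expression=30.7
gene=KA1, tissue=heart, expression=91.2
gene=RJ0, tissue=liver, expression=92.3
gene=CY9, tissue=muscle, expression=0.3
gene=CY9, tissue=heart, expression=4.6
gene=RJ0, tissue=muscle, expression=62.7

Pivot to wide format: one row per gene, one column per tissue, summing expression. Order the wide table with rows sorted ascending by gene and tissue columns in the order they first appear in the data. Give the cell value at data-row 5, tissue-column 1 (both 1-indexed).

112.5

With rows sorted ascending by gene, row 5 is gene=RJ0. tissue columns in first-appearance order: liver, lung, heart, muscle; column 1 is liver.
Long rows with gene=RJ0, tissue=liver: -2.9 + 23.1 + 92.3 = 112.5.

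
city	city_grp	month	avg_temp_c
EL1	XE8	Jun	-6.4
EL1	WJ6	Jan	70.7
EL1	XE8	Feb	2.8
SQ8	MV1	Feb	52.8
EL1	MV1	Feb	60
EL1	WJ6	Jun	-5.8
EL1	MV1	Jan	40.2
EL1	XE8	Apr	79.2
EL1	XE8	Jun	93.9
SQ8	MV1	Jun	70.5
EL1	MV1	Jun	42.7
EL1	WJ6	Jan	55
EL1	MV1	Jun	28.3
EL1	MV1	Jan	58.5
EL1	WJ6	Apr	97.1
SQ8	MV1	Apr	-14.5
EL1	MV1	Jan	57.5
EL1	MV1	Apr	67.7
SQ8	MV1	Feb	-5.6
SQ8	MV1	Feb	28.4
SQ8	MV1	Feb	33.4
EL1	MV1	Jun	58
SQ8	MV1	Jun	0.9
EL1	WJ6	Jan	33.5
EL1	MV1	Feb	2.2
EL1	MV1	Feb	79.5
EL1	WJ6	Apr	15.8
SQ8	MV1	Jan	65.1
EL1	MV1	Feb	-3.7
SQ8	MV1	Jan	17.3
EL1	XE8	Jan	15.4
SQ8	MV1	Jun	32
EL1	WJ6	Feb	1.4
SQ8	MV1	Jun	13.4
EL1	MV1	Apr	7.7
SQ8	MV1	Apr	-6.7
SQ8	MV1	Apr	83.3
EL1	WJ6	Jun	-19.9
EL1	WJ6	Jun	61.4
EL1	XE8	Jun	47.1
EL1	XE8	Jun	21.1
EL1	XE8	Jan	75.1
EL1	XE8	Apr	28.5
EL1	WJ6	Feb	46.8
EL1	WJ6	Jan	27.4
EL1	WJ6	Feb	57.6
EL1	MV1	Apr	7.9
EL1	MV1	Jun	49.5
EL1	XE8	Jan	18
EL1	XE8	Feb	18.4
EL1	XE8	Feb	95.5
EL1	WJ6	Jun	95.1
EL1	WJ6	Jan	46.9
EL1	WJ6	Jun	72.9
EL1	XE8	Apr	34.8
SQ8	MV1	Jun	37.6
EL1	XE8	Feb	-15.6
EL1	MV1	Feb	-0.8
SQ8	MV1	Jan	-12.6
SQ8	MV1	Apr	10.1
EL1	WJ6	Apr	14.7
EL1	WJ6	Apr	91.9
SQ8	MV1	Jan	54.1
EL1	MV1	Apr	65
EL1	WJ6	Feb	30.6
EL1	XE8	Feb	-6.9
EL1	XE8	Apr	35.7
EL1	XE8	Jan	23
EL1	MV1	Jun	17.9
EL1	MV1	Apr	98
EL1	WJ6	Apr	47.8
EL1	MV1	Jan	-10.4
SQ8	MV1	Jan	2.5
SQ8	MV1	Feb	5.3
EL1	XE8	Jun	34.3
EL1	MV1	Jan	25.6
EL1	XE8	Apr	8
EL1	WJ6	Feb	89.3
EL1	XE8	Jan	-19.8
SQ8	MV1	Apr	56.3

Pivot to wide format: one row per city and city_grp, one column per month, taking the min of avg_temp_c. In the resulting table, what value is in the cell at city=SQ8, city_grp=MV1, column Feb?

Rows with city=SQ8, city_grp=MV1 and month=Feb: avg_temp_c values are 52.8, -5.6, 28.4, 33.4, 5.3.
min(52.8, -5.6, 28.4, 33.4, 5.3) = -5.6.

-5.6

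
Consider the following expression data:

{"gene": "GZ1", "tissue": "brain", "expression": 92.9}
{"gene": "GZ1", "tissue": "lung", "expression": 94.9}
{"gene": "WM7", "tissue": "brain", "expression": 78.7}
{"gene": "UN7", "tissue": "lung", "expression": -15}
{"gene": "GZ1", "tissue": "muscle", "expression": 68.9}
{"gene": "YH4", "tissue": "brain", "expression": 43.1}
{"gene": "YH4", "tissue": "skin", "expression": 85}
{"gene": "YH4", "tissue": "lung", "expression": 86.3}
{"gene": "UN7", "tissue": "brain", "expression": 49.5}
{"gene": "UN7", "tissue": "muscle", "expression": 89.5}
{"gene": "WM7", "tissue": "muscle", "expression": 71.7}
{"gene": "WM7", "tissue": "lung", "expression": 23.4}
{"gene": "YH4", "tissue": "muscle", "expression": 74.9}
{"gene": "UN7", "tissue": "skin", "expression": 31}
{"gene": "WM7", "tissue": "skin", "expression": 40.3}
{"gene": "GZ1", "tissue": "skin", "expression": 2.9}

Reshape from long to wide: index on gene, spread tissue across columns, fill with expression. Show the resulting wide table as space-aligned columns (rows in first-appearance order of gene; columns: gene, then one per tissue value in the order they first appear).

Columns: gene plus the 4 distinct tissue values (brain, lung, muscle, skin).
For example, row GZ1 column brain takes expression=92.9 from the long row (GZ1, brain).

gene  brain  lung  muscle  skin
GZ1   92.9   94.9  68.9    2.9 
WM7   78.7   23.4  71.7    40.3
UN7   49.5   -15   89.5    31  
YH4   43.1   86.3  74.9    85  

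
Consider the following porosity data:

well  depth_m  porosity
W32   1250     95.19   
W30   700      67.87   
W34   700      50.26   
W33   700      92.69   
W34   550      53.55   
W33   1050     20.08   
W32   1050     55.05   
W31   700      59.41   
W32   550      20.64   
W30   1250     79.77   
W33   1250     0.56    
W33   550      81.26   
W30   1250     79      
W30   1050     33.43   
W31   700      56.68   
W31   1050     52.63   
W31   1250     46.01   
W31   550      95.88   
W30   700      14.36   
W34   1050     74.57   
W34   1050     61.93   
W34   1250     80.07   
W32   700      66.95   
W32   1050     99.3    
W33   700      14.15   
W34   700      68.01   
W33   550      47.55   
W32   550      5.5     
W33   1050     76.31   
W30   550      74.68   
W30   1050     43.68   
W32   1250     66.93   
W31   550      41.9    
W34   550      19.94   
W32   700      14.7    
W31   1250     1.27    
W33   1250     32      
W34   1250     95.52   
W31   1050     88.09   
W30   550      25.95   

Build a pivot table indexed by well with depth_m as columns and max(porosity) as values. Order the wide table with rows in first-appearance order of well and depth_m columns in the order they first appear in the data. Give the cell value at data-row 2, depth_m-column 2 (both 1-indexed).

With rows in first-appearance order of well, row 2 is well=W30. depth_m columns in first-appearance order: 1250, 700, 550, 1050; column 2 is 700.
Long rows with well=W30, depth_m=700: max(67.87, 14.36) = 67.87.

67.87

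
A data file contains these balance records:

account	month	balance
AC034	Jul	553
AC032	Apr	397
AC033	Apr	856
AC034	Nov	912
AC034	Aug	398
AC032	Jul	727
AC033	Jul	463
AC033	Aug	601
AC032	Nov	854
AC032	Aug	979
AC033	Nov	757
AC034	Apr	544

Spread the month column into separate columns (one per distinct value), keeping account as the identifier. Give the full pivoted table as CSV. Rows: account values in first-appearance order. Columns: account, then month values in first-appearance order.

Columns: account plus the 4 distinct month values (Jul, Apr, Nov, Aug).
For example, row AC034 column Jul takes balance=553 from the long row (AC034, Jul).

account,Jul,Apr,Nov,Aug
AC034,553,544,912,398
AC032,727,397,854,979
AC033,463,856,757,601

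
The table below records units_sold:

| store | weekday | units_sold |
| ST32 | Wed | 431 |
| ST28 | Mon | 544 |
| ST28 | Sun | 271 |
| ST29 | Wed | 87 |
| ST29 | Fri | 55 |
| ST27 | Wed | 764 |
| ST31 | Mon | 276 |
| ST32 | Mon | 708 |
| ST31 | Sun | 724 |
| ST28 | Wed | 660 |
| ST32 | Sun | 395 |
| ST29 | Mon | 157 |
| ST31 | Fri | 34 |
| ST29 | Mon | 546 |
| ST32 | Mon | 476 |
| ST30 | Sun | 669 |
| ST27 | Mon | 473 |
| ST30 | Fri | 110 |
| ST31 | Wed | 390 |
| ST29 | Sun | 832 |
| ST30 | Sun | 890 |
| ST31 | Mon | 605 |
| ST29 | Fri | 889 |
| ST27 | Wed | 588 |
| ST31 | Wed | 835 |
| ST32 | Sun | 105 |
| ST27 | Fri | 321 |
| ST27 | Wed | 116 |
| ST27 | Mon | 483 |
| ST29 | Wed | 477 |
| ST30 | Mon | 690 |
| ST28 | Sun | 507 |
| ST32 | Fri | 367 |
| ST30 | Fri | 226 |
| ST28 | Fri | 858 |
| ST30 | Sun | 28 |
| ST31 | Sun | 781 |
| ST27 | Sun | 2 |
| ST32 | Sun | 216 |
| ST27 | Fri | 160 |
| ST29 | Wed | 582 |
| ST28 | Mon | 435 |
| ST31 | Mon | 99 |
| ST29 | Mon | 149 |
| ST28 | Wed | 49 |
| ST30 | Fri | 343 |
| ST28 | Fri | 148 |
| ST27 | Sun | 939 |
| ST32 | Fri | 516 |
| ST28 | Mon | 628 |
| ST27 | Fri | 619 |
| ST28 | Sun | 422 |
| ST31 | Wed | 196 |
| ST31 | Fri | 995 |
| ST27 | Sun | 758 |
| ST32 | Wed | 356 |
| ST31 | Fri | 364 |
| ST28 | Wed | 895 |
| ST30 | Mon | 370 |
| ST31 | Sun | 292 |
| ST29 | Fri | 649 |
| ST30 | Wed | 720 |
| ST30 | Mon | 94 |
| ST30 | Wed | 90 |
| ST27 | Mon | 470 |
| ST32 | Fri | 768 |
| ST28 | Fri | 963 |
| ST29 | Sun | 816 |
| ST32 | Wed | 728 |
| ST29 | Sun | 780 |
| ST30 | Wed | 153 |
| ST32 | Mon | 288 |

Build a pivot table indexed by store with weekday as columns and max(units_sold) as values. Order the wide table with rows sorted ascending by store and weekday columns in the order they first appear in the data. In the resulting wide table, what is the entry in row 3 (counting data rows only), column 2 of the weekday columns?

546

With rows sorted ascending by store, row 3 is store=ST29. weekday columns in first-appearance order: Wed, Mon, Sun, Fri; column 2 is Mon.
Long rows with store=ST29, weekday=Mon: max(157, 546, 149) = 546.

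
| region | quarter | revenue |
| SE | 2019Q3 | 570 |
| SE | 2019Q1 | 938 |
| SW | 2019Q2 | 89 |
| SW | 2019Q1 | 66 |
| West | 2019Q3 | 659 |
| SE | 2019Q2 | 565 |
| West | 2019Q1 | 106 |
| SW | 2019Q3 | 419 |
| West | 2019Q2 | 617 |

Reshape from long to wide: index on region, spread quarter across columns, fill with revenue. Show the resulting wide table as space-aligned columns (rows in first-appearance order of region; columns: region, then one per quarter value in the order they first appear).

region  2019Q3  2019Q1  2019Q2
SE      570     938     565   
SW      419     66      89    
West    659     106     617   

Columns: region plus the 3 distinct quarter values (2019Q3, 2019Q1, 2019Q2).
For example, row SE column 2019Q3 takes revenue=570 from the long row (SE, 2019Q3).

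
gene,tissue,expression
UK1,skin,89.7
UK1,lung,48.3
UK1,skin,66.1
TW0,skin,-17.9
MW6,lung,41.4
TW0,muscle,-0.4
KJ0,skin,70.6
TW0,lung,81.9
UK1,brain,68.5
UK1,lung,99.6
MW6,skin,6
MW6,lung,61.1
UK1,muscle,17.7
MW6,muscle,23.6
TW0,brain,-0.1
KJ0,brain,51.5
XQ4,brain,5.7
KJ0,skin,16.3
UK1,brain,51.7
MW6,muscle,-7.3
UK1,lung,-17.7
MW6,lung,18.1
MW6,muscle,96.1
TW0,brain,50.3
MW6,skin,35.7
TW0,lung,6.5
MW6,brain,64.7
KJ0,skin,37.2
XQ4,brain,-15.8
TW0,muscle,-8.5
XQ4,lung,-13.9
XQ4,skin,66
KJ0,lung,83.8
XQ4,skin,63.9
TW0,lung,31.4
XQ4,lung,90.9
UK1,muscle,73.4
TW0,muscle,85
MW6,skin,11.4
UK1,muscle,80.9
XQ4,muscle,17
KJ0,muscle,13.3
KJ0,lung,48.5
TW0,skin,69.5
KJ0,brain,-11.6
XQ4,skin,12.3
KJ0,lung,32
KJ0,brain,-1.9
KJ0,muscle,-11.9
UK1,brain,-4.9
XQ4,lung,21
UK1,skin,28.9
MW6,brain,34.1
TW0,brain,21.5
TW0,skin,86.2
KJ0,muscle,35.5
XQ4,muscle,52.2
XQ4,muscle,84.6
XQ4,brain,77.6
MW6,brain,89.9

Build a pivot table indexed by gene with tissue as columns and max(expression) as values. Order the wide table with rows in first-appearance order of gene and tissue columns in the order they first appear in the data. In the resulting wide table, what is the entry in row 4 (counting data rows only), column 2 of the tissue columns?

With rows in first-appearance order of gene, row 4 is gene=KJ0. tissue columns in first-appearance order: skin, lung, muscle, brain; column 2 is lung.
Long rows with gene=KJ0, tissue=lung: max(83.8, 48.5, 32) = 83.8.

83.8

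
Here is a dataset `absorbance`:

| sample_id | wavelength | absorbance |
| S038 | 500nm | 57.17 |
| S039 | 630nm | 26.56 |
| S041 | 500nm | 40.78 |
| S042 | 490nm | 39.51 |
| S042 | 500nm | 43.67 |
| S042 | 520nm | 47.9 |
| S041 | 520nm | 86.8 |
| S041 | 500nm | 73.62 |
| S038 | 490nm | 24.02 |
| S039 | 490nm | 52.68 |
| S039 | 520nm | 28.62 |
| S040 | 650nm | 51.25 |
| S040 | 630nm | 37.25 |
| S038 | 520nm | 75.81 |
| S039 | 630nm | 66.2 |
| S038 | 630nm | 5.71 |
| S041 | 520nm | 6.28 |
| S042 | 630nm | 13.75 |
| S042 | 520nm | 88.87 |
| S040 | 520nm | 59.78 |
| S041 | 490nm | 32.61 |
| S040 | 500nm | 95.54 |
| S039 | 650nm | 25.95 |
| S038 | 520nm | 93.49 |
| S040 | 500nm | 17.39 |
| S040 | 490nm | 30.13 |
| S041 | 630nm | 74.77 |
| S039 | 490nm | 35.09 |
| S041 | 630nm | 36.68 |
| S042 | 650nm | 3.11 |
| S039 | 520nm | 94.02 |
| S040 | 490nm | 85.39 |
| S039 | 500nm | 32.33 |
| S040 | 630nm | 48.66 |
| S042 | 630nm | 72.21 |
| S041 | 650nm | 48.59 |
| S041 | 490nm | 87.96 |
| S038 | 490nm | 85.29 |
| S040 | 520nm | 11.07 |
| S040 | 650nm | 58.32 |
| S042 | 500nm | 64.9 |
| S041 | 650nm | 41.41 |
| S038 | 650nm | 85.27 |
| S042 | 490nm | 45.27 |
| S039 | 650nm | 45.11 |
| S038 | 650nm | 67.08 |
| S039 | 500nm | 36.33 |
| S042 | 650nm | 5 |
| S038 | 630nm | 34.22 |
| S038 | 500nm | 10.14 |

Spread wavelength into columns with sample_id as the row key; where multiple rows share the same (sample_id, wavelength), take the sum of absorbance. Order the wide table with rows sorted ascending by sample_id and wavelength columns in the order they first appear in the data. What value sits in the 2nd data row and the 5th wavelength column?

With rows sorted ascending by sample_id, row 2 is sample_id=S039. wavelength columns in first-appearance order: 500nm, 630nm, 490nm, 520nm, 650nm; column 5 is 650nm.
Long rows with sample_id=S039, wavelength=650nm: 25.95 + 45.11 = 71.06.

71.06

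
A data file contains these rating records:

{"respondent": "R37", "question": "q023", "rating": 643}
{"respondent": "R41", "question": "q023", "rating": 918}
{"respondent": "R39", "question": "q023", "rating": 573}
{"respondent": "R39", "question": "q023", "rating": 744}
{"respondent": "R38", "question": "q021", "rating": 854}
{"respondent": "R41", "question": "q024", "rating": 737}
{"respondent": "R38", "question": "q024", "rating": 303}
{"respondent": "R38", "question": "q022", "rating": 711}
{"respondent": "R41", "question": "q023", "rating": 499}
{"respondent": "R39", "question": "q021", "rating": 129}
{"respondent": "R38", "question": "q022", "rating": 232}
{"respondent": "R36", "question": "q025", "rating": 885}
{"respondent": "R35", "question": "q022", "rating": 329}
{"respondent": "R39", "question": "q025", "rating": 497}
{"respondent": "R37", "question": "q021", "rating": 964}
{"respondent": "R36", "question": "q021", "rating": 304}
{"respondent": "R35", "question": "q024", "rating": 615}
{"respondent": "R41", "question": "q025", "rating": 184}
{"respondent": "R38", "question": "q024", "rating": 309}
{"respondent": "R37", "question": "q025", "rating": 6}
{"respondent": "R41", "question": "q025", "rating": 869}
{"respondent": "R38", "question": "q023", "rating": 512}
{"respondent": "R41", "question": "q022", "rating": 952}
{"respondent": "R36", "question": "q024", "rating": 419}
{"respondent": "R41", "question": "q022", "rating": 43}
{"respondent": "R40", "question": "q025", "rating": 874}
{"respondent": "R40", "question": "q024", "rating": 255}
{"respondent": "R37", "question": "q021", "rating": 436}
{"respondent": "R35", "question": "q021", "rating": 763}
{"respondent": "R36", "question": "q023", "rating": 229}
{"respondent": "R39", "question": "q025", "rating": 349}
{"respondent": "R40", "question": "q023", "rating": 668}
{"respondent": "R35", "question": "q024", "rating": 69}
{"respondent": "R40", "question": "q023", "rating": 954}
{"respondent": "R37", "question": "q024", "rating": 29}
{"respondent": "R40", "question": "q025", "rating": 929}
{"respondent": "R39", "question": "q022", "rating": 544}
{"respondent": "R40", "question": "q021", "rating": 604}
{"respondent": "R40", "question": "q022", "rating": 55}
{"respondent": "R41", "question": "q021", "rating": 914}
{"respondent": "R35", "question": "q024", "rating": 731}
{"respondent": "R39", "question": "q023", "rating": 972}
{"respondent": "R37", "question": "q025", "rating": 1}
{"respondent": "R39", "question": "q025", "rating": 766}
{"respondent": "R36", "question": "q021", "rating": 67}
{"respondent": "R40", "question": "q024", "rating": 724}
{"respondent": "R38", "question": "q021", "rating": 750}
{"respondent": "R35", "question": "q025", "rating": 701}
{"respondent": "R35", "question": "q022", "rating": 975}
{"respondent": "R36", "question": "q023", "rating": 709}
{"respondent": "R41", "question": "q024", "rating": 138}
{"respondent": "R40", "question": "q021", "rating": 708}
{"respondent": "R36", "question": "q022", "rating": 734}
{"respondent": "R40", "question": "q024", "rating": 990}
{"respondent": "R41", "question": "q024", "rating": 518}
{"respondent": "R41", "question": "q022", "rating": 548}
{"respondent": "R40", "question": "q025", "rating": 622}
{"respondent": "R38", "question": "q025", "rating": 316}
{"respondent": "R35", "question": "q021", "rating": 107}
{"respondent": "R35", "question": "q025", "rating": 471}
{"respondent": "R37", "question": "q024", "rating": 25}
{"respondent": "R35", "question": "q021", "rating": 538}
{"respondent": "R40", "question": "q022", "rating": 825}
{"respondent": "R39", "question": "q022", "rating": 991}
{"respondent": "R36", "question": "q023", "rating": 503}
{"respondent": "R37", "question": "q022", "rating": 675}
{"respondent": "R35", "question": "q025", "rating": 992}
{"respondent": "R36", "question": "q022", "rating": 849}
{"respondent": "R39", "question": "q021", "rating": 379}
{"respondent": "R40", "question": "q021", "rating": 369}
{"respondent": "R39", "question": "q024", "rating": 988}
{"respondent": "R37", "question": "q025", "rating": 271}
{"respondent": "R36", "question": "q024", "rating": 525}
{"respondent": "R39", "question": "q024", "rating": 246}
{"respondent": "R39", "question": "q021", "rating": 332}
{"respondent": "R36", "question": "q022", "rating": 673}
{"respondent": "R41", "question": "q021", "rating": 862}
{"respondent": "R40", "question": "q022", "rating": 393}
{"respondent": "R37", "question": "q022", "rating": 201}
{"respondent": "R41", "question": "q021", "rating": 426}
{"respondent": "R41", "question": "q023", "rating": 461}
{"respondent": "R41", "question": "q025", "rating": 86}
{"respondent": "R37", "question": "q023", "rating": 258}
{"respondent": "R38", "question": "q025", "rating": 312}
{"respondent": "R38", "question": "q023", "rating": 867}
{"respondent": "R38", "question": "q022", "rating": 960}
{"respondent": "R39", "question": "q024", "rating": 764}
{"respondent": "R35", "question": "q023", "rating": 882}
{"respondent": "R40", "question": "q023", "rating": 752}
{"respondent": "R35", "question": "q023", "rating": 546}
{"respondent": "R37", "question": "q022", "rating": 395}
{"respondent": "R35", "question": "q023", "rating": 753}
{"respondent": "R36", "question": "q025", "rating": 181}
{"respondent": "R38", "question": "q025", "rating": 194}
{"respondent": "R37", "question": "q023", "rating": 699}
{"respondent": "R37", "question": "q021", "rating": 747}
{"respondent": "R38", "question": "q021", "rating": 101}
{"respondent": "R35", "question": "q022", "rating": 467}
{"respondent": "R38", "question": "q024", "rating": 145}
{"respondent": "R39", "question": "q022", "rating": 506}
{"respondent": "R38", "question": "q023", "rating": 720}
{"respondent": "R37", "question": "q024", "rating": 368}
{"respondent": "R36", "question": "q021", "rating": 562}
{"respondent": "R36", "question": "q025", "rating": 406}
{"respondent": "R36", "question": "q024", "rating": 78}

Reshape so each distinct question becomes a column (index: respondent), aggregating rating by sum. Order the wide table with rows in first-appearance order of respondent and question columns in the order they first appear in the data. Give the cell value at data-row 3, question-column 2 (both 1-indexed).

840

With rows in first-appearance order of respondent, row 3 is respondent=R39. question columns in first-appearance order: q023, q021, q024, q022, q025; column 2 is q021.
Long rows with respondent=R39, question=q021: 129 + 379 + 332 = 840.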